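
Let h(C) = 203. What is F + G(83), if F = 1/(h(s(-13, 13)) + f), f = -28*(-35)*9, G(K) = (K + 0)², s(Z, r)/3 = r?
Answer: 62159448/9023 ≈ 6889.0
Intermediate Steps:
s(Z, r) = 3*r
G(K) = K²
f = 8820 (f = 980*9 = 8820)
F = 1/9023 (F = 1/(203 + 8820) = 1/9023 ≈ 0.00011083)
F + G(83) = 1/9023 + 83² = 1/9023 + 6889 = 62159448/9023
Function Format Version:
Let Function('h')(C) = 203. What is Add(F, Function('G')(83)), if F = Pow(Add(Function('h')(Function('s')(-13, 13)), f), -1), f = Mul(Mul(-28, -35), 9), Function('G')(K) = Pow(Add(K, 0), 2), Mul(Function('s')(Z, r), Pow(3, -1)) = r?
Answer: Rational(62159448, 9023) ≈ 6889.0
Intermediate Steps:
Function('s')(Z, r) = Mul(3, r)
Function('G')(K) = Pow(K, 2)
f = 8820 (f = Mul(980, 9) = 8820)
F = Rational(1, 9023) (F = Pow(Add(203, 8820), -1) = Pow(9023, -1) = Rational(1, 9023) ≈ 0.00011083)
Add(F, Function('G')(83)) = Add(Rational(1, 9023), Pow(83, 2)) = Add(Rational(1, 9023), 6889) = Rational(62159448, 9023)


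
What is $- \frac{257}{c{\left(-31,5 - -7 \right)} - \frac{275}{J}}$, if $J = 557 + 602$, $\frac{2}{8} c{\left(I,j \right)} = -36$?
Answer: $\frac{297863}{167171} \approx 1.7818$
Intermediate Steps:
$c{\left(I,j \right)} = -144$ ($c{\left(I,j \right)} = 4 \left(-36\right) = -144$)
$J = 1159$
$- \frac{257}{c{\left(-31,5 - -7 \right)} - \frac{275}{J}} = - \frac{257}{-144 - \frac{275}{1159}} = - \frac{257}{- \frac{167171}{1159}} = \left(-257\right) \left(- \frac{1159}{167171}\right) = \frac{297863}{167171}$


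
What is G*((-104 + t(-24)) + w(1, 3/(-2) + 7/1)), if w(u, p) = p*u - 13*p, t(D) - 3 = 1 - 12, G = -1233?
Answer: 219474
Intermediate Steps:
t(D) = -8 (t(D) = 3 + (1 - 12) = 3 - 11 = -8)
w(u, p) = -13*p + p*u
G*((-104 + t(-24)) + w(1, 3/(-2) + 7/1)) = -1233*((-104 - 8) + (3/(-2) + 7/1)*(-13 + 1)) = -1233*(-112 + (3*(-1/2) + 7*1)*(-12)) = -1233*(-112 + (-3/2 + 7)*(-12)) = -1233*(-112 + (11/2)*(-12)) = -1233*(-112 - 66) = -1233*(-178) = 219474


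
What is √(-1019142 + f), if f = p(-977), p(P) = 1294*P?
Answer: 2*I*√570845 ≈ 1511.1*I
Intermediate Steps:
f = -1264238 (f = 1294*(-977) = -1264238)
√(-1019142 + f) = √(-1019142 - 1264238) = √(-2283380) = 2*I*√570845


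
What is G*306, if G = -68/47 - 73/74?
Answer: -1294839/1739 ≈ -744.59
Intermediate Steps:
G = -8463/3478 (G = -68*1/47 - 73*1/74 = -68/47 - 73/74 = -8463/3478 ≈ -2.4333)
G*306 = -8463/3478*306 = -1294839/1739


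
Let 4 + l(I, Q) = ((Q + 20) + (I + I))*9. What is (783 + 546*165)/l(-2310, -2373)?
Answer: -90873/62761 ≈ -1.4479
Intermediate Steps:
l(I, Q) = 176 + 9*Q + 18*I (l(I, Q) = -4 + ((Q + 20) + (I + I))*9 = -4 + ((20 + Q) + 2*I)*9 = -4 + (20 + Q + 2*I)*9 = -4 + (180 + 9*Q + 18*I) = 176 + 9*Q + 18*I)
(783 + 546*165)/l(-2310, -2373) = (783 + 546*165)/(176 + 9*(-2373) + 18*(-2310)) = (783 + 90090)/(176 - 21357 - 41580) = 90873/(-62761) = 90873*(-1/62761) = -90873/62761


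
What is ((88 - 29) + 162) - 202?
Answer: 19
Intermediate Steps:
((88 - 29) + 162) - 202 = (59 + 162) - 202 = 221 - 202 = 19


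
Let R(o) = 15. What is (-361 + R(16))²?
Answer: 119716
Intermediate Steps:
(-361 + R(16))² = (-361 + 15)² = (-346)² = 119716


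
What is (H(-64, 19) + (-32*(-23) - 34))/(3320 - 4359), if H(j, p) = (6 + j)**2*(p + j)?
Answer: 150678/1039 ≈ 145.02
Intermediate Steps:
H(j, p) = (6 + j)**2*(j + p)
(H(-64, 19) + (-32*(-23) - 34))/(3320 - 4359) = ((6 - 64)**2*(-64 + 19) + (-32*(-23) - 34))/(3320 - 4359) = ((-58)**2*(-45) + (736 - 34))/(-1039) = (3364*(-45) + 702)*(-1/1039) = (-151380 + 702)*(-1/1039) = -150678*(-1/1039) = 150678/1039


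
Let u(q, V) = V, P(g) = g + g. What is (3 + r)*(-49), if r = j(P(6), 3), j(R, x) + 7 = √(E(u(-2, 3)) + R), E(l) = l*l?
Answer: 196 - 49*√21 ≈ -28.546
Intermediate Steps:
P(g) = 2*g
E(l) = l²
j(R, x) = -7 + √(9 + R) (j(R, x) = -7 + √(3² + R) = -7 + √(9 + R))
r = -7 + √21 (r = -7 + √(9 + 2*6) = -7 + √(9 + 12) = -7 + √21 ≈ -2.4174)
(3 + r)*(-49) = (3 + (-7 + √21))*(-49) = (-4 + √21)*(-49) = 196 - 49*√21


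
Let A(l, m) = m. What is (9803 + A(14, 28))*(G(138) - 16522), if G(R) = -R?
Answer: -163784460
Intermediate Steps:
(9803 + A(14, 28))*(G(138) - 16522) = (9803 + 28)*(-1*138 - 16522) = 9831*(-138 - 16522) = 9831*(-16660) = -163784460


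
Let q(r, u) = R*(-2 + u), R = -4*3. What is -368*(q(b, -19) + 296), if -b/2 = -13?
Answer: -201664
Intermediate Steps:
R = -12
b = 26 (b = -2*(-13) = 26)
q(r, u) = 24 - 12*u (q(r, u) = -12*(-2 + u) = 24 - 12*u)
-368*(q(b, -19) + 296) = -368*((24 - 12*(-19)) + 296) = -368*((24 + 228) + 296) = -368*(252 + 296) = -368*548 = -201664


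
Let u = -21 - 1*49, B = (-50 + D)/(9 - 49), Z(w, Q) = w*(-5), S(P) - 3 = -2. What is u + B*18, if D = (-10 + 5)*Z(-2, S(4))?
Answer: -25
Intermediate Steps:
S(P) = 1 (S(P) = 3 - 2 = 1)
Z(w, Q) = -5*w
D = -50 (D = (-10 + 5)*(-5*(-2)) = -5*10 = -50)
B = 5/2 (B = (-50 - 50)/(9 - 49) = -100/(-40) = -100*(-1/40) = 5/2 ≈ 2.5000)
u = -70 (u = -21 - 49 = -70)
u + B*18 = -70 + (5/2)*18 = -70 + 45 = -25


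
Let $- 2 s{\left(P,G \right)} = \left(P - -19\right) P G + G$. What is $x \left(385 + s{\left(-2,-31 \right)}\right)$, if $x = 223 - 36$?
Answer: $- \frac{47311}{2} \approx -23656.0$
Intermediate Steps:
$s{\left(P,G \right)} = - \frac{G}{2} - \frac{G P \left(19 + P\right)}{2}$ ($s{\left(P,G \right)} = - \frac{\left(P - -19\right) P G + G}{2} = - \frac{\left(P + 19\right) P G + G}{2} = - \frac{\left(19 + P\right) P G + G}{2} = - \frac{P \left(19 + P\right) G + G}{2} = - \frac{G P \left(19 + P\right) + G}{2} = - \frac{G + G P \left(19 + P\right)}{2} = - \frac{G}{2} - \frac{G P \left(19 + P\right)}{2}$)
$x = 187$ ($x = 223 - 36 = 187$)
$x \left(385 + s{\left(-2,-31 \right)}\right) = 187 \left(385 - - \frac{31 \left(1 + \left(-2\right)^{2} + 19 \left(-2\right)\right)}{2}\right) = 187 \left(385 - - \frac{31 \left(1 + 4 - 38\right)}{2}\right) = 187 \left(385 - \left(- \frac{31}{2}\right) \left(-33\right)\right) = 187 \left(385 - \frac{1023}{2}\right) = 187 \left(- \frac{253}{2}\right) = - \frac{47311}{2}$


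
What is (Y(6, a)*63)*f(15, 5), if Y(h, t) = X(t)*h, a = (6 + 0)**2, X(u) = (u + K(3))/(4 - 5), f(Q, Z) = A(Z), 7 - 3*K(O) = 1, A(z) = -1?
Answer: 14364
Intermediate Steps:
K(O) = 2 (K(O) = 7/3 - 1/3*1 = 7/3 - 1/3 = 2)
f(Q, Z) = -1
X(u) = -2 - u (X(u) = (u + 2)/(4 - 5) = (2 + u)/(-1) = (2 + u)*(-1) = -2 - u)
a = 36 (a = 6**2 = 36)
Y(h, t) = h*(-2 - t) (Y(h, t) = (-2 - t)*h = h*(-2 - t))
(Y(6, a)*63)*f(15, 5) = (-1*6*(2 + 36)*63)*(-1) = (-1*6*38*63)*(-1) = -228*63*(-1) = -14364*(-1) = 14364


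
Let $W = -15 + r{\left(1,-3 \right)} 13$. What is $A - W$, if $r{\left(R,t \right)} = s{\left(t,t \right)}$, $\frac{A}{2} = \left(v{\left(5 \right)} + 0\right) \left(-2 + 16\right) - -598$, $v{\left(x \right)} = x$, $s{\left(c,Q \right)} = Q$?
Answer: $1390$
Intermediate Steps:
$A = 1336$ ($A = 2 \left(\left(5 + 0\right) \left(-2 + 16\right) - -598\right) = 2 \left(5 \cdot 14 + 598\right) = 2 \left(70 + 598\right) = 2 \cdot 668 = 1336$)
$r{\left(R,t \right)} = t$
$W = -54$ ($W = -15 - 39 = -54$)
$A - W = 1336 - -54 = 1336 + 54 = 1390$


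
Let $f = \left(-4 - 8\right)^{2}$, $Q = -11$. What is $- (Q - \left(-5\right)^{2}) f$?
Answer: $5184$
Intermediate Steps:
$f = 144$ ($f = \left(-4 - 8\right)^{2} = \left(-12\right)^{2} = 144$)
$- (Q - \left(-5\right)^{2}) f = - (-11 - \left(-5\right)^{2}) 144 = - (-11 - 25) 144 = \left(-1\right) \left(-36\right) 144 = 36 \cdot 144 = 5184$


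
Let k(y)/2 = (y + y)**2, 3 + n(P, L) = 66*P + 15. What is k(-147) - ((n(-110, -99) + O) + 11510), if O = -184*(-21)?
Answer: 164746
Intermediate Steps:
n(P, L) = 12 + 66*P (n(P, L) = -3 + (66*P + 15) = -3 + (15 + 66*P) = 12 + 66*P)
k(y) = 8*y**2 (k(y) = 2*(y + y)**2 = 2*(2*y)**2 = 2*(4*y**2) = 8*y**2)
O = 3864
k(-147) - ((n(-110, -99) + O) + 11510) = 8*(-147)**2 - (((12 + 66*(-110)) + 3864) + 11510) = 8*21609 - (((12 - 7260) + 3864) + 11510) = 172872 - ((-7248 + 3864) + 11510) = 172872 - (-3384 + 11510) = 172872 - 1*8126 = 172872 - 8126 = 164746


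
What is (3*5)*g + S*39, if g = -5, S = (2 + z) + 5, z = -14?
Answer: -348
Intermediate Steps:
S = -7 (S = (2 - 14) + 5 = -12 + 5 = -7)
(3*5)*g + S*39 = (3*5)*(-5) - 7*39 = 15*(-5) - 273 = -75 - 273 = -348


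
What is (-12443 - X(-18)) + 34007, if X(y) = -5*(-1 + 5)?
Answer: 21584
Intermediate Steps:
X(y) = -20 (X(y) = -5*4 = -20)
(-12443 - X(-18)) + 34007 = (-12443 - 1*(-20)) + 34007 = (-12443 + 20) + 34007 = -12423 + 34007 = 21584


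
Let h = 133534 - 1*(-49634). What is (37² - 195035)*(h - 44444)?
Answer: -26866122184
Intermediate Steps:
h = 183168 (h = 133534 + 49634 = 183168)
(37² - 195035)*(h - 44444) = (37² - 195035)*(183168 - 44444) = (1369 - 195035)*138724 = -193666*138724 = -26866122184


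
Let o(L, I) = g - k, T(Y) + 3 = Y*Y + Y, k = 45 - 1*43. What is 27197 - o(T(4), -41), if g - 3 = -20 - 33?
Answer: 27249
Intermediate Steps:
g = -50 (g = 3 + (-20 - 33) = 3 - 53 = -50)
k = 2 (k = 45 - 43 = 2)
T(Y) = -3 + Y + Y**2 (T(Y) = -3 + (Y*Y + Y) = -3 + (Y**2 + Y) = -3 + (Y + Y**2) = -3 + Y + Y**2)
o(L, I) = -52 (o(L, I) = -50 - 1*2 = -50 - 2 = -52)
27197 - o(T(4), -41) = 27197 - 1*(-52) = 27197 + 52 = 27249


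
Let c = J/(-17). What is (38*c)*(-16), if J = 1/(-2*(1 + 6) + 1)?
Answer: -608/221 ≈ -2.7511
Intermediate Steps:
J = -1/13 (J = 1/(-2*7 + 1) = 1/(-14 + 1) = 1/(-13) = -1/13 ≈ -0.076923)
c = 1/221 (c = -1/13/(-17) = -1/13*(-1/17) = 1/221 ≈ 0.0045249)
(38*c)*(-16) = (38*(1/221))*(-16) = (38/221)*(-16) = -608/221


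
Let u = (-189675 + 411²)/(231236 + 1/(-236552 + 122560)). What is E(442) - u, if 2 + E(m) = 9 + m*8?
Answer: 93392494505241/26359054111 ≈ 3543.1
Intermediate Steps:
E(m) = 7 + 8*m (E(m) = -2 + (9 + m*8) = -2 + (9 + 8*m) = 7 + 8*m)
u = -2365789968/26359054111 (u = (-189675 + 168921)/(231236 + 1/(-113992)) = -20754/(231236 - 1/113992) = -20754/26359054111/113992 = -20754*113992/26359054111 = -2365789968/26359054111 ≈ -0.089752)
E(442) - u = (7 + 8*442) - 1*(-2365789968/26359054111) = (7 + 3536) + 2365789968/26359054111 = 3543 + 2365789968/26359054111 = 93392494505241/26359054111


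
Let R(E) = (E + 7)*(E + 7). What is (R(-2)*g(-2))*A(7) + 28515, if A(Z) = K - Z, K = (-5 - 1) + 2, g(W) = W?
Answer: 29065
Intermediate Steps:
R(E) = (7 + E)**2 (R(E) = (7 + E)*(7 + E) = (7 + E)**2)
K = -4 (K = -6 + 2 = -4)
A(Z) = -4 - Z
(R(-2)*g(-2))*A(7) + 28515 = ((7 - 2)**2*(-2))*(-4 - 1*7) + 28515 = (5**2*(-2))*(-4 - 7) + 28515 = (25*(-2))*(-11) + 28515 = -50*(-11) + 28515 = 550 + 28515 = 29065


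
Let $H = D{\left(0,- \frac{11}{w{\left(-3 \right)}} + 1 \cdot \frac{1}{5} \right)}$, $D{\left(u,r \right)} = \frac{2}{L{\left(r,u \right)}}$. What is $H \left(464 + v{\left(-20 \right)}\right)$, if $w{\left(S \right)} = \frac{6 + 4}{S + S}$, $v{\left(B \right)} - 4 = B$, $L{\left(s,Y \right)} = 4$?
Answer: $224$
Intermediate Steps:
$v{\left(B \right)} = 4 + B$
$w{\left(S \right)} = \frac{5}{S}$ ($w{\left(S \right)} = \frac{10}{2 S} = 10 \frac{1}{2 S} = \frac{5}{S}$)
$D{\left(u,r \right)} = \frac{1}{2}$ ($D{\left(u,r \right)} = \frac{2}{4} = 2 \cdot \frac{1}{4} = \frac{1}{2}$)
$H = \frac{1}{2} \approx 0.5$
$H \left(464 + v{\left(-20 \right)}\right) = \frac{464 + \left(4 - 20\right)}{2} = \frac{464 - 16}{2} = \frac{1}{2} \cdot 448 = 224$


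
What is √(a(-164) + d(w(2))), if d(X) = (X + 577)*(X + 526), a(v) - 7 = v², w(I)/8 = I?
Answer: 39*√229 ≈ 590.18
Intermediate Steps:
w(I) = 8*I
a(v) = 7 + v²
d(X) = (526 + X)*(577 + X) (d(X) = (577 + X)*(526 + X) = (526 + X)*(577 + X))
√(a(-164) + d(w(2))) = √((7 + (-164)²) + (303502 + (8*2)² + 1103*(8*2))) = √((7 + 26896) + (303502 + 16² + 1103*16)) = √(26903 + (303502 + 256 + 17648)) = √(26903 + 321406) = √348309 = 39*√229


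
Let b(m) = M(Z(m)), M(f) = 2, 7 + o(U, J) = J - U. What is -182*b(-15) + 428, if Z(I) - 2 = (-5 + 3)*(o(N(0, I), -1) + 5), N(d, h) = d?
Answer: 64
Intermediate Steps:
o(U, J) = -7 + J - U (o(U, J) = -7 + (J - U) = -7 + J - U)
Z(I) = 8 (Z(I) = 2 + (-5 + 3)*((-7 - 1 - 1*0) + 5) = 2 - 2*((-7 - 1 + 0) + 5) = 2 - 2*(-8 + 5) = 2 - 2*(-3) = 2 + 6 = 8)
b(m) = 2
-182*b(-15) + 428 = -182*2 + 428 = -364 + 428 = 64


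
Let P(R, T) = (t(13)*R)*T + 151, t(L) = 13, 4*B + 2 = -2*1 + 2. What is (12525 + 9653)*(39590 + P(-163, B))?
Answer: 904873489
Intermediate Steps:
B = -1/2 (B = -1/2 + (-2*1 + 2)/4 = -1/2 + (-2 + 2)/4 = -1/2 + (1/4)*0 = -1/2 + 0 = -1/2 ≈ -0.50000)
P(R, T) = 151 + 13*R*T (P(R, T) = (13*R)*T + 151 = 13*R*T + 151 = 151 + 13*R*T)
(12525 + 9653)*(39590 + P(-163, B)) = (12525 + 9653)*(39590 + (151 + 13*(-163)*(-1/2))) = 22178*(39590 + (151 + 2119/2)) = 22178*(39590 + 2421/2) = 22178*(81601/2) = 904873489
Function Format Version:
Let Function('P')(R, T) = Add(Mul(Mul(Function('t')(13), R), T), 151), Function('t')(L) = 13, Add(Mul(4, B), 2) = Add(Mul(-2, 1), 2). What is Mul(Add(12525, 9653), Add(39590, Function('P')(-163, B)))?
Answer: 904873489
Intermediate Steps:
B = Rational(-1, 2) (B = Add(Rational(-1, 2), Mul(Rational(1, 4), Add(Mul(-2, 1), 2))) = Add(Rational(-1, 2), Mul(Rational(1, 4), Add(-2, 2))) = Add(Rational(-1, 2), Mul(Rational(1, 4), 0)) = Add(Rational(-1, 2), 0) = Rational(-1, 2) ≈ -0.50000)
Function('P')(R, T) = Add(151, Mul(13, R, T)) (Function('P')(R, T) = Add(Mul(Mul(13, R), T), 151) = Add(Mul(13, R, T), 151) = Add(151, Mul(13, R, T)))
Mul(Add(12525, 9653), Add(39590, Function('P')(-163, B))) = Mul(Add(12525, 9653), Add(39590, Add(151, Mul(13, -163, Rational(-1, 2))))) = Mul(22178, Add(39590, Add(151, Rational(2119, 2)))) = Mul(22178, Add(39590, Rational(2421, 2))) = Mul(22178, Rational(81601, 2)) = 904873489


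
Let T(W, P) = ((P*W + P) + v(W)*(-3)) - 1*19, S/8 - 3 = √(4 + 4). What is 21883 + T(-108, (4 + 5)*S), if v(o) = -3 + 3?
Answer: -1248 - 15408*√2 ≈ -23038.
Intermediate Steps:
v(o) = 0
S = 24 + 16*√2 (S = 24 + 8*√(4 + 4) = 24 + 8*√8 = 24 + 8*(2*√2) = 24 + 16*√2 ≈ 46.627)
T(W, P) = -19 + P + P*W (T(W, P) = ((P*W + P) + 0*(-3)) - 1*19 = ((P + P*W) + 0) - 19 = (P + P*W) - 19 = -19 + P + P*W)
21883 + T(-108, (4 + 5)*S) = 21883 + (-19 + (4 + 5)*(24 + 16*√2) + ((4 + 5)*(24 + 16*√2))*(-108)) = 21883 + (-19 + 9*(24 + 16*√2) + (9*(24 + 16*√2))*(-108)) = 21883 + (-19 + (216 + 144*√2) + (216 + 144*√2)*(-108)) = 21883 + (-19 + (216 + 144*√2) + (-23328 - 15552*√2)) = 21883 + (-23131 - 15408*√2) = -1248 - 15408*√2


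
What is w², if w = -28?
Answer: 784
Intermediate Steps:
w² = (-28)² = 784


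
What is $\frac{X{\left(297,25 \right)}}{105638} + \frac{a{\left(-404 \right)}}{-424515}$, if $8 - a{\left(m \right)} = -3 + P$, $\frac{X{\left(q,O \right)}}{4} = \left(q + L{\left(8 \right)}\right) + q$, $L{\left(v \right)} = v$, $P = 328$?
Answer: $\frac{40604591}{1724804445} \approx 0.023542$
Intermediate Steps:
$X{\left(q,O \right)} = 32 + 8 q$ ($X{\left(q,O \right)} = 4 \left(\left(q + 8\right) + q\right) = 4 \left(\left(8 + q\right) + q\right) = 4 \left(8 + 2 q\right) = 32 + 8 q$)
$a{\left(m \right)} = -317$ ($a{\left(m \right)} = 8 - \left(-3 + 328\right) = 8 - 325 = -317$)
$\frac{X{\left(297,25 \right)}}{105638} + \frac{a{\left(-404 \right)}}{-424515} = \frac{32 + 8 \cdot 297}{105638} - \frac{317}{-424515} = \left(32 + 2376\right) \frac{1}{105638} - - \frac{317}{424515} = 2408 \cdot \frac{1}{105638} + \frac{317}{424515} = \frac{1204}{52819} + \frac{317}{424515} = \frac{40604591}{1724804445}$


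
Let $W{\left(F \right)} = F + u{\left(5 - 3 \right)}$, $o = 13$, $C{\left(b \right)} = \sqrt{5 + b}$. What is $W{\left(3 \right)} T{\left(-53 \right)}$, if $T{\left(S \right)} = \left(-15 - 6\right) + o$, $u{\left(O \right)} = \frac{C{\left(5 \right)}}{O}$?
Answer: $-24 - 4 \sqrt{10} \approx -36.649$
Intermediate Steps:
$u{\left(O \right)} = \frac{\sqrt{10}}{O}$ ($u{\left(O \right)} = \frac{\sqrt{5 + 5}}{O} = \frac{\sqrt{10}}{O}$)
$T{\left(S \right)} = -8$ ($T{\left(S \right)} = \left(-15 - 6\right) + 13 = -21 + 13 = -8$)
$W{\left(F \right)} = F + \frac{\sqrt{10}}{2}$ ($W{\left(F \right)} = F + \frac{\sqrt{10}}{5 - 3} = F + \frac{\sqrt{10}}{2}$)
$W{\left(3 \right)} T{\left(-53 \right)} = \left(3 + \frac{\sqrt{10}}{2}\right) \left(-8\right) = -24 - 4 \sqrt{10}$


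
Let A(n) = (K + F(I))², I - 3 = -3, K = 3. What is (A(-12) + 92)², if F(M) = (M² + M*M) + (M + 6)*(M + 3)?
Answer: 284089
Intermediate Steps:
I = 0 (I = 3 - 3 = 0)
F(M) = 2*M² + (3 + M)*(6 + M) (F(M) = (M² + M²) + (6 + M)*(3 + M) = 2*M² + (3 + M)*(6 + M))
A(n) = 441 (A(n) = (3 + (18 + 3*0² + 9*0))² = (3 + (18 + 3*0 + 0))² = (3 + (18 + 0 + 0))² = (3 + 18)² = 21² = 441)
(A(-12) + 92)² = (441 + 92)² = 533² = 284089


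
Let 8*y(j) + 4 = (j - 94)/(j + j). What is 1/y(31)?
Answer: -496/311 ≈ -1.5949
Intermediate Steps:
y(j) = -½ + (-94 + j)/(16*j) (y(j) = -½ + ((j - 94)/(j + j))/8 = -½ + ((-94 + j)/((2*j)))/8 = -½ + ((-94 + j)*(1/(2*j)))/8 = -½ + ((-94 + j)/(2*j))/8 = -½ + (-94 + j)/(16*j))
1/y(31) = 1/((1/16)*(-94 - 7*31)/31) = 1/((1/16)*(1/31)*(-94 - 217)) = 1/((1/16)*(1/31)*(-311)) = 1/(-311/496) = -496/311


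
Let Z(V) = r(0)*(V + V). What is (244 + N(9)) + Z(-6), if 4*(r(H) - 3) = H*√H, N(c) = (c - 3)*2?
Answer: 220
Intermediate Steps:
N(c) = -6 + 2*c (N(c) = (-3 + c)*2 = -6 + 2*c)
r(H) = 3 + H^(3/2)/4 (r(H) = 3 + (H*√H)/4 = 3 + H^(3/2)/4)
Z(V) = 6*V (Z(V) = (3 + 0^(3/2)/4)*(V + V) = (3 + (¼)*0)*(2*V) = (3 + 0)*(2*V) = 3*(2*V) = 6*V)
(244 + N(9)) + Z(-6) = (244 + (-6 + 2*9)) + 6*(-6) = (244 + (-6 + 18)) - 36 = (244 + 12) - 36 = 256 - 36 = 220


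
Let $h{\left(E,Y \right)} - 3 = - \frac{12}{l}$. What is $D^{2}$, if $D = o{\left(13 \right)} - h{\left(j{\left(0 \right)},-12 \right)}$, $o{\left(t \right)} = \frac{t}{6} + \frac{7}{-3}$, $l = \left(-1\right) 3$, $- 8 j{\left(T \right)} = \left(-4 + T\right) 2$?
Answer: $\frac{1849}{36} \approx 51.361$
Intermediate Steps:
$j{\left(T \right)} = 1 - \frac{T}{4}$ ($j{\left(T \right)} = - \frac{\left(-4 + T\right) 2}{8} = - \frac{-8 + 2 T}{8} = 1 - \frac{T}{4}$)
$l = -3$
$o{\left(t \right)} = - \frac{7}{3} + \frac{t}{6}$ ($o{\left(t \right)} = t \frac{1}{6} + 7 \left(- \frac{1}{3}\right) = \frac{t}{6} - \frac{7}{3} = - \frac{7}{3} + \frac{t}{6}$)
$h{\left(E,Y \right)} = 7$ ($h{\left(E,Y \right)} = 3 - \frac{12}{-3} = 3 - -4 = 3 + 4 = 7$)
$D = - \frac{43}{6}$ ($D = \left(- \frac{7}{3} + \frac{1}{6} \cdot 13\right) - 7 = \left(- \frac{7}{3} + \frac{13}{6}\right) - 7 = - \frac{1}{6} - 7 = - \frac{43}{6} \approx -7.1667$)
$D^{2} = \left(- \frac{43}{6}\right)^{2} = \frac{1849}{36}$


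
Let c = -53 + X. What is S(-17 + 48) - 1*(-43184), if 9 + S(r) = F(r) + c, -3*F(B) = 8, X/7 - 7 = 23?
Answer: 129988/3 ≈ 43329.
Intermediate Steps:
X = 210 (X = 49 + 7*23 = 49 + 161 = 210)
F(B) = -8/3 (F(B) = -⅓*8 = -8/3)
c = 157 (c = -53 + 210 = 157)
S(r) = 436/3 (S(r) = -9 + (-8/3 + 157) = -9 + 463/3 = 436/3)
S(-17 + 48) - 1*(-43184) = 436/3 - 1*(-43184) = 436/3 + 43184 = 129988/3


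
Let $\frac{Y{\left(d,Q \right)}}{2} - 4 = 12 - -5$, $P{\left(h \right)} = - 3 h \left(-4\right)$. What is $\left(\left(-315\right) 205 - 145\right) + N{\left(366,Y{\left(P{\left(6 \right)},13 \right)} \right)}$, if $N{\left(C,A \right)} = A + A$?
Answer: $-64636$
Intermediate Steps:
$P{\left(h \right)} = 12 h$
$Y{\left(d,Q \right)} = 42$ ($Y{\left(d,Q \right)} = 8 + 2 \left(12 - -5\right) = 8 + 2 \left(12 + 5\right) = 8 + 2 \cdot 17 = 8 + 34 = 42$)
$N{\left(C,A \right)} = 2 A$
$\left(\left(-315\right) 205 - 145\right) + N{\left(366,Y{\left(P{\left(6 \right)},13 \right)} \right)} = \left(\left(-315\right) 205 - 145\right) + 2 \cdot 42 = \left(-64575 - 145\right) + 84 = -64720 + 84 = -64636$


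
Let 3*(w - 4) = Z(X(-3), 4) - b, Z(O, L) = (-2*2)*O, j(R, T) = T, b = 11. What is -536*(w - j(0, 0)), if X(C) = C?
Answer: -6968/3 ≈ -2322.7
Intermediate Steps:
Z(O, L) = -4*O
w = 13/3 (w = 4 + (-4*(-3) - 1*11)/3 = 4 + (12 - 11)/3 = 4 + (⅓)*1 = 4 + ⅓ = 13/3 ≈ 4.3333)
-536*(w - j(0, 0)) = -536*(13/3 - 1*0) = -536*(13/3 + 0) = -536*13/3 = -6968/3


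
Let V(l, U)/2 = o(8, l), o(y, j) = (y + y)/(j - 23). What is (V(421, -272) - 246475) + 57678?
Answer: -37570587/199 ≈ -1.8880e+5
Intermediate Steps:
o(y, j) = 2*y/(-23 + j) (o(y, j) = (2*y)/(-23 + j) = 2*y/(-23 + j))
V(l, U) = 32/(-23 + l) (V(l, U) = 2*(2*8/(-23 + l)) = 2*(16/(-23 + l)) = 32/(-23 + l))
(V(421, -272) - 246475) + 57678 = (32/(-23 + 421) - 246475) + 57678 = (32/398 - 246475) + 57678 = (32*(1/398) - 246475) + 57678 = (16/199 - 246475) + 57678 = -49048509/199 + 57678 = -37570587/199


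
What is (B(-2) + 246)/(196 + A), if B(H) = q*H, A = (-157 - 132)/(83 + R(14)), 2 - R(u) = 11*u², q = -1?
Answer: 513608/406205 ≈ 1.2644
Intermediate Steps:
R(u) = 2 - 11*u²
A = 289/2071 (A = (-157 - 132)/(83 + (2 - 11*14²)) = -289/(83 + (2 - 11*196)) = -289/(83 + (2 - 2156)) = -289/(83 - 2154) = -289/(-2071) = -289*(-1/2071) = 289/2071 ≈ 0.13955)
B(H) = -H
(B(-2) + 246)/(196 + A) = (-1*(-2) + 246)/(196 + 289/2071) = (2 + 246)/(406205/2071) = 248*(2071/406205) = 513608/406205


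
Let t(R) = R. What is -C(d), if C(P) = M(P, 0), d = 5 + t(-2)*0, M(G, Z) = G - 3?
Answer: -2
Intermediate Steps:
M(G, Z) = -3 + G
d = 5 (d = 5 - 2*0 = 5 + 0 = 5)
C(P) = -3 + P
-C(d) = -(-3 + 5) = -1*2 = -2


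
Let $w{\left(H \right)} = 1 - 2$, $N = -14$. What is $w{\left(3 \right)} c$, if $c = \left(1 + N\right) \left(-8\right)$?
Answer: $-104$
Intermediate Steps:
$c = 104$ ($c = \left(1 - 14\right) \left(-8\right) = \left(-13\right) \left(-8\right) = 104$)
$w{\left(H \right)} = -1$ ($w{\left(H \right)} = 1 - 2 = -1$)
$w{\left(3 \right)} c = \left(-1\right) 104 = -104$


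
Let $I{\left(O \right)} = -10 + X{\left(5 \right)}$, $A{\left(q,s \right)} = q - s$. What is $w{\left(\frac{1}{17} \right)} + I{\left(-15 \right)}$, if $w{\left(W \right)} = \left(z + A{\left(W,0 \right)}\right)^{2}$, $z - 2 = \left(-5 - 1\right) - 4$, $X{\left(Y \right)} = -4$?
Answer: $\frac{14179}{289} \approx 49.062$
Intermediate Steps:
$z = -8$ ($z = 2 - 10 = -8$)
$w{\left(W \right)} = \left(-8 + W\right)^{2}$ ($w{\left(W \right)} = \left(-8 + \left(W - 0\right)\right)^{2} = \left(-8 + \left(W + 0\right)\right)^{2} = \left(-8 + W\right)^{2}$)
$I{\left(O \right)} = -14$ ($I{\left(O \right)} = -10 - 4 = -14$)
$w{\left(\frac{1}{17} \right)} + I{\left(-15 \right)} = \left(-8 + \frac{1}{17}\right)^{2} - 14 = \left(- \frac{135}{17}\right)^{2} - 14 = \frac{18225}{289} - 14 = \frac{14179}{289}$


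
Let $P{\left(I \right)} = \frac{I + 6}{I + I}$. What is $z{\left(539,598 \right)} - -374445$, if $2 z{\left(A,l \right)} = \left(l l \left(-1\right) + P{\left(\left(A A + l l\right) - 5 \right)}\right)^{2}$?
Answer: $\frac{5968626488986808923321}{93346563200} \approx 6.3941 \cdot 10^{10}$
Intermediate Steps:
$P{\left(I \right)} = \frac{6 + I}{2 I}$
$z{\left(A,l \right)} = \frac{\left(- l^{2} + \frac{1 + A^{2} + l^{2}}{2 \left(-5 + A^{2} + l^{2}\right)}\right)^{2}}{2}$ ($z{\left(A,l \right)} = \frac{\left(l l \left(-1\right) + \frac{6 - \left(5 - A A - l l\right)}{2 \left(\left(A A + l l\right) - 5\right)}\right)^{2}}{2} = \frac{\left(l^{2} \left(-1\right) + \frac{6 - \left(5 - A^{2} - l^{2}\right)}{2 \left(\left(A^{2} + l^{2}\right) - 5\right)}\right)^{2}}{2} = \frac{\left(- l^{2} + \frac{6 + \left(-5 + A^{2} + l^{2}\right)}{2 \left(-5 + A^{2} + l^{2}\right)}\right)^{2}}{2} = \frac{\left(- l^{2} + \frac{1 + A^{2} + l^{2}}{2 \left(-5 + A^{2} + l^{2}\right)}\right)^{2}}{2}$)
$z{\left(539,598 \right)} - -374445 = \frac{\left(-1 - 539^{2} - 598^{2} + 2 \cdot 598^{2} \left(-5 + 539^{2} + 598^{2}\right)\right)^{2}}{8 \left(-5 + 539^{2} + 598^{2}\right)^{2}} - -374445 = \frac{\left(-1 - 290521 - 357604 + 2 \cdot 357604 \left(-5 + 290521 + 357604\right)\right)^{2}}{8 \left(-5 + 290521 + 357604\right)^{2}} + 374445 = \frac{\left(-1 - 290521 - 357604 + 2 \cdot 357604 \cdot 648120\right)^{2}}{8 \cdot 420059534400} + 374445 = \frac{1}{8} \cdot \frac{1}{420059534400} \left(-1 - 290521 - 357604 + 463540608960\right)^{2} + 374445 = \frac{1}{8} \cdot \frac{1}{420059534400} \cdot 463539960834^{2} + 374445 = \frac{1}{8} \cdot \frac{1}{420059534400} \cdot 214869295289986253975556 + 374445 = \frac{5968591535832951499321}{93346563200} + 374445 = \frac{5968626488986808923321}{93346563200}$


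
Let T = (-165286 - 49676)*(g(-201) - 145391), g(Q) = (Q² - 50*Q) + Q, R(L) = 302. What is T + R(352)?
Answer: 20451699944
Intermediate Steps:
g(Q) = Q² - 49*Q
T = 20451699642 (T = (-165286 - 49676)*(-201*(-49 - 201) - 145391) = -214962*(-201*(-250) - 145391) = -214962*(50250 - 145391) = -214962*(-95141) = 20451699642)
T + R(352) = 20451699642 + 302 = 20451699944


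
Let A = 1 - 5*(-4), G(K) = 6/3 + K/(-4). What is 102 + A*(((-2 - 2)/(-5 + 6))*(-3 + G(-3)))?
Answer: 123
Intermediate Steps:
G(K) = 2 - K/4 (G(K) = 6*(⅓) + K*(-¼) = 2 - K/4)
A = 21 (A = 1 + 20 = 21)
102 + A*(((-2 - 2)/(-5 + 6))*(-3 + G(-3))) = 102 + 21*(((-2 - 2)/(-5 + 6))*(-3 + (2 - ¼*(-3)))) = 102 + 21*((-4/1)*(-3 + (2 + ¾))) = 102 + 21*((-4*1)*(-3 + 11/4)) = 102 + 21*(-4*(-¼)) = 102 + 21*1 = 102 + 21 = 123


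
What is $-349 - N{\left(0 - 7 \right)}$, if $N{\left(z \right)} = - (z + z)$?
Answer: $-363$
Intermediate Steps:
$N{\left(z \right)} = - 2 z$
$-349 - N{\left(0 - 7 \right)} = -349 - - 2 \left(0 - 7\right) = -349 - \left(-2\right) \left(-7\right) = -349 - 14 = -363$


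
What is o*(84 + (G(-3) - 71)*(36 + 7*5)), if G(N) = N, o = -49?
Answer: 253330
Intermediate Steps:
o*(84 + (G(-3) - 71)*(36 + 7*5)) = -49*(84 + (-3 - 71)*(36 + 7*5)) = -49*(84 - 74*(36 + 35)) = -49*(84 - 74*71) = -49*(84 - 5254) = -49*(-5170) = 253330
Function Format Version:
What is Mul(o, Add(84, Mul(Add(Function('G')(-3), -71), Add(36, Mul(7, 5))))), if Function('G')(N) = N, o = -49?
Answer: 253330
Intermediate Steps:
Mul(o, Add(84, Mul(Add(Function('G')(-3), -71), Add(36, Mul(7, 5))))) = Mul(-49, Add(84, Mul(Add(-3, -71), Add(36, Mul(7, 5))))) = Mul(-49, Add(84, Mul(-74, Add(36, 35)))) = Mul(-49, Add(84, Mul(-74, 71))) = Mul(-49, Add(84, -5254)) = Mul(-49, -5170) = 253330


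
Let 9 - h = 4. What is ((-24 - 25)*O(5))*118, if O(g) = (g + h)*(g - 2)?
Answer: -173460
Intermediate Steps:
h = 5 (h = 9 - 1*4 = 9 - 4 = 5)
O(g) = (-2 + g)*(5 + g) (O(g) = (g + 5)*(g - 2) = (5 + g)*(-2 + g) = (-2 + g)*(5 + g))
((-24 - 25)*O(5))*118 = ((-24 - 25)*(-10 + 5**2 + 3*5))*118 = -49*(-10 + 25 + 15)*118 = -49*30*118 = -1470*118 = -173460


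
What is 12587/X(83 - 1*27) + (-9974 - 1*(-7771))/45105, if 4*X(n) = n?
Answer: 567705793/631470 ≈ 899.02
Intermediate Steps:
X(n) = n/4
12587/X(83 - 1*27) + (-9974 - 1*(-7771))/45105 = 12587/(((83 - 1*27)/4)) + (-9974 - 1*(-7771))/45105 = 12587/(((83 - 27)/4)) + (-9974 + 7771)*(1/45105) = 12587/(((1/4)*56)) - 2203*1/45105 = 12587/14 - 2203/45105 = 567705793/631470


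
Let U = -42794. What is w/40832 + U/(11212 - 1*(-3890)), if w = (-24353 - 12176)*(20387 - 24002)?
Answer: 996253499281/308322432 ≈ 3231.2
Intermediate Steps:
w = 132052335 (w = -36529*(-3615) = 132052335)
w/40832 + U/(11212 - 1*(-3890)) = 132052335/40832 - 42794/(11212 - 1*(-3890)) = 132052335*(1/40832) - 42794/(11212 + 3890) = 132052335/40832 - 42794/15102 = 132052335/40832 - 42794*1/15102 = 132052335/40832 - 21397/7551 = 996253499281/308322432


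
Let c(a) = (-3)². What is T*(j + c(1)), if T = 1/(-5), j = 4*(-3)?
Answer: ⅗ ≈ 0.60000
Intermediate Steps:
j = -12
c(a) = 9
T = -⅕ ≈ -0.20000
T*(j + c(1)) = -(-12 + 9)/5 = -⅕*(-3) = ⅗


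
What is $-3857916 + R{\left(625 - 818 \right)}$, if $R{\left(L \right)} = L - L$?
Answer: $-3857916$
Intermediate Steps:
$R{\left(L \right)} = 0$
$-3857916 + R{\left(625 - 818 \right)} = -3857916 + 0 = -3857916$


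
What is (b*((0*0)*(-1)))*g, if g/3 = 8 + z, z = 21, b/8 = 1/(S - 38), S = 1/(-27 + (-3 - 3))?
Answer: 0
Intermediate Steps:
S = -1/33 (S = 1/(-27 - 6) = 1/(-33) = -1/33 ≈ -0.030303)
b = -264/1255 (b = 8/(-1/33 - 38) = 8/(-1255/33) = 8*(-33/1255) = -264/1255 ≈ -0.21036)
g = 87 (g = 3*(8 + 21) = 3*29 = 87)
(b*((0*0)*(-1)))*g = -264*0*0*(-1)/1255*87 = -0*(-1)*87 = -264/1255*0*87 = 0*87 = 0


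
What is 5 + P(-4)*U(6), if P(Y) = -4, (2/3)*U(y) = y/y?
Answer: -1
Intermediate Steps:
U(y) = 3/2 (U(y) = 3*(y/y)/2 = (3/2)*1 = 3/2)
5 + P(-4)*U(6) = 5 - 4*3/2 = 5 - 6 = -1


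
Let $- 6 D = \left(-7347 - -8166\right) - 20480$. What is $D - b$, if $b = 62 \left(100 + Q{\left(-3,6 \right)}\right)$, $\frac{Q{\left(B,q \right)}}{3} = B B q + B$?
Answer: $- \frac{74455}{6} \approx -12409.0$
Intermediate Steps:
$Q{\left(B,q \right)} = 3 B + 3 q B^{2}$ ($Q{\left(B,q \right)} = 3 \left(B B q + B\right) = 3 \left(B^{2} q + B\right) = 3 \left(q B^{2} + B\right) = 3 \left(B + q B^{2}\right) = 3 B + 3 q B^{2}$)
$b = 15686$ ($b = 62 \left(100 + 3 \left(-3\right) \left(1 - 18\right)\right) = 62 \left(100 + 3 \left(-3\right) \left(-17\right)\right) = 62 \left(100 + 153\right) = 62 \cdot 253 = 15686$)
$D = \frac{19661}{6}$ ($D = - \frac{\left(-7347 - -8166\right) - 20480}{6} = - \frac{\left(-7347 + 8166\right) - 20480}{6} = - \frac{819 - 20480}{6} = \left(- \frac{1}{6}\right) \left(-19661\right) = \frac{19661}{6} \approx 3276.8$)
$D - b = \frac{19661}{6} - 15686 = - \frac{74455}{6}$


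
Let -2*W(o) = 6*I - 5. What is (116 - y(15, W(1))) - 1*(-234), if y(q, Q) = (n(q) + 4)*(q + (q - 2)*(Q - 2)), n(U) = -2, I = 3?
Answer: 541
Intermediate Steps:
W(o) = -13/2 (W(o) = -(6*3 - 5)/2 = -(18 - 5)/2 = -1/2*13 = -13/2)
y(q, Q) = 2*q + 2*(-2 + Q)*(-2 + q) (y(q, Q) = (-2 + 4)*(q + (q - 2)*(Q - 2)) = 2*(q + (-2 + q)*(-2 + Q)) = 2*(q + (-2 + Q)*(-2 + q)) = 2*q + 2*(-2 + Q)*(-2 + q))
(116 - y(15, W(1))) - 1*(-234) = (116 - (8 - 4*(-13/2) - 2*15 + 2*(-13/2)*15)) - 1*(-234) = (116 - (8 + 26 - 30 - 195)) + 234 = (116 - 1*(-191)) + 234 = (116 + 191) + 234 = 307 + 234 = 541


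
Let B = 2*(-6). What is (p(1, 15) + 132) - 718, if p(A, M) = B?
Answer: -598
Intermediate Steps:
B = -12
p(A, M) = -12
(p(1, 15) + 132) - 718 = (-12 + 132) - 718 = 120 - 718 = -598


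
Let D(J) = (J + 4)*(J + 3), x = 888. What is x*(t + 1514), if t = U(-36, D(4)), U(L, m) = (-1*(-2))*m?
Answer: 1443888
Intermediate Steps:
D(J) = (3 + J)*(4 + J) (D(J) = (4 + J)*(3 + J) = (3 + J)*(4 + J))
U(L, m) = 2*m
t = 112 (t = 2*(12 + 4² + 7*4) = 2*(12 + 16 + 28) = 2*56 = 112)
x*(t + 1514) = 888*(112 + 1514) = 888*1626 = 1443888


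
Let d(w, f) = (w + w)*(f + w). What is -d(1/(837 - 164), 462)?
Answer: -621854/452929 ≈ -1.3730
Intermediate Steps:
d(w, f) = 2*w*(f + w) (d(w, f) = (2*w)*(f + w) = 2*w*(f + w))
-d(1/(837 - 164), 462) = -2*(462 + 1/(837 - 164))/(837 - 164) = -2*(462 + 1/673)/673 = -2*310927/(673*673) = -1*621854/452929 = -621854/452929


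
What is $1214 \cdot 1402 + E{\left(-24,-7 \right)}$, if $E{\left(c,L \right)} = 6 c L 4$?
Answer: $1706060$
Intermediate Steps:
$E{\left(c,L \right)} = 24 L c$ ($E{\left(c,L \right)} = 6 L c 4 = 24 L c$)
$1214 \cdot 1402 + E{\left(-24,-7 \right)} = 1214 \cdot 1402 + 24 \left(-7\right) \left(-24\right) = 1702028 + 4032 = 1706060$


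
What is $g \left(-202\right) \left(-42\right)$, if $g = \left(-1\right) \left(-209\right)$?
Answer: $1773156$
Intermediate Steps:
$g = 209$
$g \left(-202\right) \left(-42\right) = 209 \left(-202\right) \left(-42\right) = \left(-42218\right) \left(-42\right) = 1773156$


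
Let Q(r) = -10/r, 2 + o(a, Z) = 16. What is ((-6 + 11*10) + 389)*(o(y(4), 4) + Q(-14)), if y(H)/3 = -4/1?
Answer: 50779/7 ≈ 7254.1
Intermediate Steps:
y(H) = -12 (y(H) = 3*(-4/1) = 3*(-4*1) = 3*(-4) = -12)
o(a, Z) = 14 (o(a, Z) = -2 + 16 = 14)
((-6 + 11*10) + 389)*(o(y(4), 4) + Q(-14)) = ((-6 + 11*10) + 389)*(14 - 10/(-14)) = ((-6 + 110) + 389)*(14 - 10*(-1/14)) = (104 + 389)*(14 + 5/7) = 493*(103/7) = 50779/7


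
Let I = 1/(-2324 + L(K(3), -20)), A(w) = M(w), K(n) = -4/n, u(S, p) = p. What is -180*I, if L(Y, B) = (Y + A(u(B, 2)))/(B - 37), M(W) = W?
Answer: 15390/198703 ≈ 0.077452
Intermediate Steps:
A(w) = w
L(Y, B) = (2 + Y)/(-37 + B) (L(Y, B) = (Y + 2)/(B - 37) = (2 + Y)/(-37 + B))
I = -171/397406 (I = 1/(-2324 + (2 - 4/3)/(-37 - 20)) = 1/(-2324 + (2 - 4*⅓)/(-57)) = 1/(-2324 - (2 - 4/3)/57) = 1/(-2324 - 1/57*⅔) = 1/(-2324 - 2/171) = 1/(-397406/171) = -171/397406 ≈ -0.00043029)
-180*I = -180*(-171/397406) = 15390/198703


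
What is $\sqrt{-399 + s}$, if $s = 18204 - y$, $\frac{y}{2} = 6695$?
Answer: $\sqrt{4415} \approx 66.445$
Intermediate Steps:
$y = 13390$ ($y = 2 \cdot 6695 = 13390$)
$s = 4814$ ($s = 18204 - 13390 = 4814$)
$\sqrt{-399 + s} = \sqrt{-399 + 4814} = \sqrt{4415}$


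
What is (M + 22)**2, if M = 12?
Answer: 1156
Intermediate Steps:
(M + 22)**2 = (12 + 22)**2 = 34**2 = 1156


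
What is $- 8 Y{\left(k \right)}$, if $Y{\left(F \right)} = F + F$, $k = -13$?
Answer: $208$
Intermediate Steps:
$Y{\left(F \right)} = 2 F$
$- 8 Y{\left(k \right)} = - 8 \cdot 2 \left(-13\right) = \left(-8\right) \left(-26\right) = 208$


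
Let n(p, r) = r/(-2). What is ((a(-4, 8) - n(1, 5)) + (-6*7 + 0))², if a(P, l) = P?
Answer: 7569/4 ≈ 1892.3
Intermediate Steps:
n(p, r) = -r/2 (n(p, r) = r*(-½) = -r/2)
((a(-4, 8) - n(1, 5)) + (-6*7 + 0))² = ((-4 - (-1)*5/2) + (-6*7 + 0))² = ((-4 - 1*(-5/2)) + (-42 + 0))² = ((-4 + 5/2) - 42)² = (-3/2 - 42)² = (-87/2)² = 7569/4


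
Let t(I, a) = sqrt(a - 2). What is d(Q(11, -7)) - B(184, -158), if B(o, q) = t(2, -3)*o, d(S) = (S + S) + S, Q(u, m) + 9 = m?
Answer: -48 - 184*I*sqrt(5) ≈ -48.0 - 411.44*I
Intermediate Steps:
t(I, a) = sqrt(-2 + a)
Q(u, m) = -9 + m
d(S) = 3*S (d(S) = 2*S + S = 3*S)
B(o, q) = I*o*sqrt(5) (B(o, q) = sqrt(-2 - 3)*o = sqrt(-5)*o = (I*sqrt(5))*o = I*o*sqrt(5))
d(Q(11, -7)) - B(184, -158) = 3*(-9 - 7) - I*184*sqrt(5) = 3*(-16) - 184*I*sqrt(5) = -48 - 184*I*sqrt(5)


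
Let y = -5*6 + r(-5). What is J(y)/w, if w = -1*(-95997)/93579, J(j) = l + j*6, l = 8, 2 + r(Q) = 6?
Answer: -4616564/31999 ≈ -144.27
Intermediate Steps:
r(Q) = 4 (r(Q) = -2 + 6 = 4)
y = -26 (y = -5*6 + 4 = -30 + 4 = -26)
J(j) = 8 + 6*j (J(j) = 8 + j*6 = 8 + 6*j)
w = 31999/31193 (w = 95997*(1/93579) = 31999/31193 ≈ 1.0258)
J(y)/w = (8 + 6*(-26))/(31999/31193) = (8 - 156)*(31193/31999) = -148*31193/31999 = -4616564/31999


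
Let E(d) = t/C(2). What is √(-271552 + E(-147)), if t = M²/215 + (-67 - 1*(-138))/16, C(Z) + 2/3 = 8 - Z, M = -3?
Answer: 7*I*√65580159355/3440 ≈ 521.11*I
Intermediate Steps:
C(Z) = 22/3 - Z (C(Z) = -⅔ + (8 - Z) = 22/3 - Z)
t = 15409/3440 (t = (-3)²/215 + (-67 - 1*(-138))/16 = 9*(1/215) + (-67 + 138)*(1/16) = 9/215 + 71*(1/16) = 9/215 + 71/16 = 15409/3440 ≈ 4.4794)
E(d) = 46227/55040 (E(d) = 15409/(3440*(22/3 - 1*2)) = 15409/(3440*(22/3 - 2)) = 15409/(3440*(16/3)) = (15409/3440)*(3/16) = 46227/55040)
√(-271552 + E(-147)) = √(-271552 + 46227/55040) = √(-14946175853/55040) = 7*I*√65580159355/3440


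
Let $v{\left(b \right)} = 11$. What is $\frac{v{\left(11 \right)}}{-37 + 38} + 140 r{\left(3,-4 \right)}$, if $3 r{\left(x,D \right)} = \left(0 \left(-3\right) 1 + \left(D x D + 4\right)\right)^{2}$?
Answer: $\frac{378593}{3} \approx 1.262 \cdot 10^{5}$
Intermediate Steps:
$r{\left(x,D \right)} = \frac{\left(4 + x D^{2}\right)^{2}}{3}$ ($r{\left(x,D \right)} = \frac{\left(0 \left(-3\right) 1 + \left(D x D + 4\right)\right)^{2}}{3} = \frac{\left(0 \cdot 1 + \left(x D^{2} + 4\right)\right)^{2}}{3} = \frac{\left(0 + \left(4 + x D^{2}\right)\right)^{2}}{3} = \frac{\left(4 + x D^{2}\right)^{2}}{3}$)
$\frac{v{\left(11 \right)}}{-37 + 38} + 140 r{\left(3,-4 \right)} = \frac{11}{-37 + 38} + 140 \frac{\left(4 + 3 \left(-4\right)^{2}\right)^{2}}{3} = \frac{11}{1} + 140 \frac{\left(4 + 3 \cdot 16\right)^{2}}{3} = 11 \cdot 1 + 140 \frac{\left(4 + 48\right)^{2}}{3} = 11 + 140 \frac{52^{2}}{3} = 11 + 140 \cdot \frac{1}{3} \cdot 2704 = 11 + 140 \cdot \frac{2704}{3} = 11 + \frac{378560}{3} = \frac{378593}{3}$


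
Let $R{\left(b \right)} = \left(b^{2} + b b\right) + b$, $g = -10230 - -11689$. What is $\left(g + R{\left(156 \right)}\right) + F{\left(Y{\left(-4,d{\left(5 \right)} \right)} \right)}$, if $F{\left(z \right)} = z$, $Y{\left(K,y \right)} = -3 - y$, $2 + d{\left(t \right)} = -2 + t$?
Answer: $50283$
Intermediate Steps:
$d{\left(t \right)} = -4 + t$ ($d{\left(t \right)} = -2 + \left(-2 + t\right) = -4 + t$)
$g = 1459$ ($g = -10230 + 11689 = 1459$)
$R{\left(b \right)} = b + 2 b^{2}$ ($R{\left(b \right)} = \left(b^{2} + b^{2}\right) + b = 2 b^{2} + b = b + 2 b^{2}$)
$\left(g + R{\left(156 \right)}\right) + F{\left(Y{\left(-4,d{\left(5 \right)} \right)} \right)} = \left(1459 + 156 \left(1 + 2 \cdot 156\right)\right) - 4 = \left(1459 + 156 \left(1 + 312\right)\right) - 4 = \left(1459 + 156 \cdot 313\right) - 4 = \left(1459 + 48828\right) - 4 = 50287 - 4 = 50283$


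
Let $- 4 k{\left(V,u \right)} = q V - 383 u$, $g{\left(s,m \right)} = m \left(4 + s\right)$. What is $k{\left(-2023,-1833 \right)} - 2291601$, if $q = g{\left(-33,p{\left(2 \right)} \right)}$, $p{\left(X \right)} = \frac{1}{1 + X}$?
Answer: $- \frac{7415999}{3} \approx -2.472 \cdot 10^{6}$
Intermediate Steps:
$q = - \frac{29}{3}$ ($q = \frac{4 - 33}{1 + 2} = \frac{1}{3} \left(-29\right) = - \frac{29}{3} \approx -9.6667$)
$k{\left(V,u \right)} = \frac{29 V}{12} + \frac{383 u}{4}$ ($k{\left(V,u \right)} = - \frac{- \frac{29 V}{3} - 383 u}{4} = - \frac{- 383 u - \frac{29 V}{3}}{4} = \frac{29 V}{12} + \frac{383 u}{4}$)
$k{\left(-2023,-1833 \right)} - 2291601 = \left(\frac{29}{12} \left(-2023\right) + \frac{383}{4} \left(-1833\right)\right) - 2291601 = \left(- \frac{58667}{12} - \frac{702039}{4}\right) - 2291601 = - \frac{541196}{3} - 2291601 = - \frac{7415999}{3}$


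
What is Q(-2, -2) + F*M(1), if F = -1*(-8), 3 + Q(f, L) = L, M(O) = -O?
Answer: -13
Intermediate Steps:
Q(f, L) = -3 + L
F = 8
Q(-2, -2) + F*M(1) = (-3 - 2) + 8*(-1*1) = -5 + 8*(-1) = -5 - 8 = -13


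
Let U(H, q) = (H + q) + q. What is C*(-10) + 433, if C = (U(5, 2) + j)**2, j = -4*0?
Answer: -377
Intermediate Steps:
U(H, q) = H + 2*q
j = 0
C = 81 (C = ((5 + 2*2) + 0)**2 = ((5 + 4) + 0)**2 = (9 + 0)**2 = 9**2 = 81)
C*(-10) + 433 = 81*(-10) + 433 = -810 + 433 = -377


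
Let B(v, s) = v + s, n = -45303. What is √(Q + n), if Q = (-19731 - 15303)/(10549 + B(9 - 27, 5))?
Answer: I*√34925921173/878 ≈ 212.85*I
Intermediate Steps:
B(v, s) = s + v
Q = -5839/1756 (Q = (-19731 - 15303)/(10549 + (5 + (9 - 27))) = -35034/(10549 + (5 - 18)) = -35034/(10549 - 13) = -35034/10536 = -35034*1/10536 = -5839/1756 ≈ -3.3252)
√(Q + n) = √(-5839/1756 - 45303) = √(-79557907/1756) = I*√34925921173/878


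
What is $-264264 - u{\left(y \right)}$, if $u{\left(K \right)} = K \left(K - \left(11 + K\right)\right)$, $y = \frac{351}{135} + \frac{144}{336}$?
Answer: $- \frac{9248074}{35} \approx -2.6423 \cdot 10^{5}$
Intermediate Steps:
$y = \frac{106}{35}$ ($y = 351 \cdot \frac{1}{135} + 144 \cdot \frac{1}{336} = \frac{13}{5} + \frac{3}{7} = \frac{106}{35} \approx 3.0286$)
$u{\left(K \right)} = - 11 K$ ($u{\left(K \right)} = K \left(-11\right) = - 11 K$)
$-264264 - u{\left(y \right)} = -264264 - \left(-11\right) \frac{106}{35} = -264264 - - \frac{1166}{35} = -264264 + \frac{1166}{35} = - \frac{9248074}{35}$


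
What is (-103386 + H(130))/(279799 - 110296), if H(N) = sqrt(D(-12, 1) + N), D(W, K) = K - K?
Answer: -34462/56501 + sqrt(130)/169503 ≈ -0.60987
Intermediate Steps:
D(W, K) = 0
H(N) = sqrt(N) (H(N) = sqrt(0 + N) = sqrt(N))
(-103386 + H(130))/(279799 - 110296) = (-103386 + sqrt(130))/(279799 - 110296) = (-103386 + sqrt(130))/169503 = (-103386 + sqrt(130))*(1/169503) = -34462/56501 + sqrt(130)/169503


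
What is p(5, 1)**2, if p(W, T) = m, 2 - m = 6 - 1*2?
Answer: 4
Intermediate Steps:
m = -2 (m = 2 - (6 - 1*2) = 2 - (6 - 2) = 2 - 1*4 = 2 - 4 = -2)
p(W, T) = -2
p(5, 1)**2 = (-2)**2 = 4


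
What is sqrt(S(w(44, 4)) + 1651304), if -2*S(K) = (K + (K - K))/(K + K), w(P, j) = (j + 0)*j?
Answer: sqrt(6605215)/2 ≈ 1285.0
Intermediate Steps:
w(P, j) = j**2 (w(P, j) = j*j = j**2)
S(K) = -1/4 (S(K) = -(K + (K - K))/(2*(K + K)) = -(K + 0)/(2*(2*K)) = -K*1/(2*K)/2 = -1/2*1/2 = -1/4)
sqrt(S(w(44, 4)) + 1651304) = sqrt(-1/4 + 1651304) = sqrt(6605215/4) = sqrt(6605215)/2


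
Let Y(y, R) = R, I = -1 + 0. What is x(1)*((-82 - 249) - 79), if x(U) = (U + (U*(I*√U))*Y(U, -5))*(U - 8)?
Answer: 17220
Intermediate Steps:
I = -1
x(U) = (-8 + U)*(U + 5*U^(3/2)) (x(U) = (U + (U*(-√U))*(-5))*(U - 8) = (U - U^(3/2)*(-5))*(-8 + U) = (U + 5*U^(3/2))*(-8 + U) = (-8 + U)*(U + 5*U^(3/2)))
x(1)*((-82 - 249) - 79) = (1² - 40*1^(3/2) - 8*1 + 5*1^(5/2))*((-82 - 249) - 79) = (1 - 40*1 - 8 + 5*1)*(-331 - 79) = (1 - 40 - 8 + 5)*(-410) = -42*(-410) = 17220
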